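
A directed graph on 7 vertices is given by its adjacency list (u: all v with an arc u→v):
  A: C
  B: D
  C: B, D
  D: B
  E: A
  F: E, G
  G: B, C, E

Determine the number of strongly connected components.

{B, D} are all mutually reachable — one SCC of size 2.
{E} is an SCC by itself.
{C} is an SCC by itself.
{F} is an SCC by itself.
{A} is an SCC by itself.
(and 1 more singleton SCC)
That gives 6 strongly connected components.

6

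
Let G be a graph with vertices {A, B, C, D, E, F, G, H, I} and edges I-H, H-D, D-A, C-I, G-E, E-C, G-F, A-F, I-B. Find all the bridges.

B-I

The edges on the cycle G-E-C-I-H-D-A-F-G are not bridges since each lies on that cycle.
But removing B-I disconnects B from I — this is a bridge.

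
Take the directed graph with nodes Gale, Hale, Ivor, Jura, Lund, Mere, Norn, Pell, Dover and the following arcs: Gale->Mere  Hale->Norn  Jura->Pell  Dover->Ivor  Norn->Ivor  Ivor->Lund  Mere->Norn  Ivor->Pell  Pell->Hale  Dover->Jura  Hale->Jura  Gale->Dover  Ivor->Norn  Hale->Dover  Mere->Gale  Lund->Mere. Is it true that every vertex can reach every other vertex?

Yes

From Gale we can reach every vertex (Gale, Hale, Ivor, Jura, Lund, Mere, Norn, Pell, Dover), and every vertex can reach Gale (Gale, Hale, Ivor, Jura, Lund, Mere, Norn, Pell, Dover). So the whole graph is one strongly connected component.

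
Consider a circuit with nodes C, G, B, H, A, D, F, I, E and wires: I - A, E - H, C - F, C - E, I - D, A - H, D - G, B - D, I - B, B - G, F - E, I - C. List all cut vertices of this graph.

Removing I increases the component count from 1 to 2, so I is a cut vertex.
By contrast removing A leaves 1 component; it is not a cut vertex. No other vertex is a cut vertex either.

I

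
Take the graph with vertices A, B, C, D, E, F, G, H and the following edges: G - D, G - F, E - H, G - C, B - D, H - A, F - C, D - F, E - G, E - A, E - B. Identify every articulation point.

E

Removing E increases the component count from 1 to 2, so E is a cut vertex.
By contrast removing A leaves 1 component; it is not a cut vertex. No other vertex is a cut vertex either.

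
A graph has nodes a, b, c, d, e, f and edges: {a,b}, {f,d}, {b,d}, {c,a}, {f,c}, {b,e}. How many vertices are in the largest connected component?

6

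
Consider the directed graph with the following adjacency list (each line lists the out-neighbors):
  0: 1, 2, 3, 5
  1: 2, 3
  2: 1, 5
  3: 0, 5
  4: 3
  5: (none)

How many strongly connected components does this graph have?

{0, 1, 2, 3} are all mutually reachable — one SCC of size 4.
{5} is an SCC by itself.
{4} is an SCC by itself.
That gives 3 strongly connected components.

3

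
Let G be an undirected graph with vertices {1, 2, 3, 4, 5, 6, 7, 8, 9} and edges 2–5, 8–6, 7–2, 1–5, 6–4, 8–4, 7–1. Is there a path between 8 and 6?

From 8 we can reach 4, 6, 8, which includes 6.

Yes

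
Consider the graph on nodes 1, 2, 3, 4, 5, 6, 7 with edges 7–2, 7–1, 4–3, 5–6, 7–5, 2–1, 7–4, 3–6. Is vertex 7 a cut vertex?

Deleting 7 raises the number of components from 1 to 2, so 7 is a cut vertex.

Yes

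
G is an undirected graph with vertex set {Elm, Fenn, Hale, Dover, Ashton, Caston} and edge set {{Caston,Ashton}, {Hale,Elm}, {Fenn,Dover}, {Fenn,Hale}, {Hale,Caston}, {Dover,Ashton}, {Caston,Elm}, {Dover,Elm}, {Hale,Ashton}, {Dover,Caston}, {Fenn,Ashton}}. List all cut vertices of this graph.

Removing Caston, for instance, still leaves 1 component. No single vertex removal increases the component count — the graph has no articulation points.

none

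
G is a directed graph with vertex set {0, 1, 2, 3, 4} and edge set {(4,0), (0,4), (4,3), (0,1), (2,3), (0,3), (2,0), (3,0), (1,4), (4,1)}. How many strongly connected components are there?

2

{0, 1, 3, 4} are all mutually reachable — one SCC of size 4.
{2} is an SCC by itself.
That gives 2 strongly connected components.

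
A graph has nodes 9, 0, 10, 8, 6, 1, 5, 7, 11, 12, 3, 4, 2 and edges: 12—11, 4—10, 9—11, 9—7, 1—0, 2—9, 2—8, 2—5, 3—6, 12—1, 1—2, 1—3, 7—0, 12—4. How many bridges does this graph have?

The edges on the cycle 1-2-9-7-0-1 are not bridges since each lies on that cycle.
But removing 4—12 disconnects 4 from 12; removing 4—10 disconnects 4 from 10; removing 3—1 disconnects 3 from 1; removing 2—8 disconnects 2 from 8 — these are bridges.
In total 6 edges are bridges.

6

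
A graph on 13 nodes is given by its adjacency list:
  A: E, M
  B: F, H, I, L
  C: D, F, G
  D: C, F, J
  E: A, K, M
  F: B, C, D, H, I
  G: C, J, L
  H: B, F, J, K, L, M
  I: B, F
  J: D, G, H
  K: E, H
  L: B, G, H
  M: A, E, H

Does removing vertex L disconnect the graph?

No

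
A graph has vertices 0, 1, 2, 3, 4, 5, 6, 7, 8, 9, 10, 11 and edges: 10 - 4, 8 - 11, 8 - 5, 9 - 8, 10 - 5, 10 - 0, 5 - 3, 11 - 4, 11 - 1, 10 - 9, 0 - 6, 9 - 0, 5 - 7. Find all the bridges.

0-6, 1-11, 3-5, 5-7

The edges on the cycle 10-9-0-10 are not bridges since each lies on that cycle.
But removing 6 - 0 disconnects 6 from 0; removing 5 - 3 disconnects 5 from 3; removing 11 - 1 disconnects 11 from 1; removing 7 - 5 disconnects 7 from 5 — these are bridges.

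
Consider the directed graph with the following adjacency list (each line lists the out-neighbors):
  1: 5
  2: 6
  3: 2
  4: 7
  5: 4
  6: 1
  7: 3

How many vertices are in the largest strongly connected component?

7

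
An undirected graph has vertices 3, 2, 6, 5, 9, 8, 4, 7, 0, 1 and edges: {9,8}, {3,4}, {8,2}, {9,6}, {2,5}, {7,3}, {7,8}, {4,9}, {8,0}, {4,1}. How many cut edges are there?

The edges on the cycle 7-3-4-9-8-7 are not bridges since each lies on that cycle.
But removing 8—2 disconnects 8 from 2; removing 9—6 disconnects 9 from 6; removing 0—8 disconnects 0 from 8; removing 4—1 disconnects 4 from 1 — these are bridges.
In total 5 edges are bridges.

5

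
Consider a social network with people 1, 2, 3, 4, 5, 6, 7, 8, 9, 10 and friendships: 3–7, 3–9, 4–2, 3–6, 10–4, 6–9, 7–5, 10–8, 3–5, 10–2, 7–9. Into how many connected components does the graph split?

3

1 is isolated — a component by itself.
Starting from 2 we can reach 2, 4, 8, 10. That is one component of size 4.
Starting from 3 we can reach 3, 5, 6, 7, 9. That is one component of size 5.
Total: 3 components.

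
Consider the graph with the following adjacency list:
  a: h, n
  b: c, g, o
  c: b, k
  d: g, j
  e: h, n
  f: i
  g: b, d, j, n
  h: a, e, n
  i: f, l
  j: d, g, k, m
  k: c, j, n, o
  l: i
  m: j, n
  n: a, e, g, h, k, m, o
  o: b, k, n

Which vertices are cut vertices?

Removing i increases the component count from 2 to 3, so i is a cut vertex.
Removing n increases the component count from 2 to 3, so n is a cut vertex.
By contrast removing b leaves 2 components; it is not a cut vertex. No other vertex is a cut vertex either.

i, n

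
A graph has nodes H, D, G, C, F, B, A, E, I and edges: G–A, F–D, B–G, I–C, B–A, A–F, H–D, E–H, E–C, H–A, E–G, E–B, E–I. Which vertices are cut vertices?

Removing E increases the component count from 1 to 2, so E is a cut vertex.
By contrast removing C leaves 1 component; it is not a cut vertex. No other vertex is a cut vertex either.

E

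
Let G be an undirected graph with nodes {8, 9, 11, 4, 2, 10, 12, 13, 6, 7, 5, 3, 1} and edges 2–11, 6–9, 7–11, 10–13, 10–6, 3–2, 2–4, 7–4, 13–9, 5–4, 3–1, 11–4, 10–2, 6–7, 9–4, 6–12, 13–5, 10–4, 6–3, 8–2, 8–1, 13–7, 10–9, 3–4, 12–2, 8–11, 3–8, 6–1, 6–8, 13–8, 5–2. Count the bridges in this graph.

The edges on the cycle 10-6-12-2-10 are not bridges since each lies on that cycle.
Every edge lies on some cycle, so there are no bridges.

0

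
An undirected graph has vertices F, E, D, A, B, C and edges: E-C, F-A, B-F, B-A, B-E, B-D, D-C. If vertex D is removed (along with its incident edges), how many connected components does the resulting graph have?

With D gone, the remaining components are: {A, B, C, E, F}.
That is 1 component.

1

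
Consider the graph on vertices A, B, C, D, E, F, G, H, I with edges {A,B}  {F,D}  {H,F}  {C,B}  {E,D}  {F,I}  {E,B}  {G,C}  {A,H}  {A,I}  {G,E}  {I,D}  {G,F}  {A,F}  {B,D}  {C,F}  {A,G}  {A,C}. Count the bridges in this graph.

0

The edges on the cycle A-G-E-D-I-A are not bridges since each lies on that cycle.
Every edge lies on some cycle, so there are no bridges.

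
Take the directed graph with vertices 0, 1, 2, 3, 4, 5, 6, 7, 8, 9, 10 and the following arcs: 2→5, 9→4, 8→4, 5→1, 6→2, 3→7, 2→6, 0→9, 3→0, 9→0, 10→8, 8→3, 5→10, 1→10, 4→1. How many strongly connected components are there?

{0, 1, 3, 4, 8, 9, 10} are all mutually reachable — one SCC of size 7.
{2, 6} are all mutually reachable — one SCC of size 2.
{7} is an SCC by itself.
{5} is an SCC by itself.
That gives 4 strongly connected components.

4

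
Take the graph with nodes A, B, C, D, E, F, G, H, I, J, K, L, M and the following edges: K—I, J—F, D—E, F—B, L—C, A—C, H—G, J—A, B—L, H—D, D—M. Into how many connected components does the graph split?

Starting from I we can reach I, K. That is one component of size 2.
Starting from D we can reach D, E, G, H, M. That is one component of size 5.
Starting from A we can reach A, B, C, F, J, L. That is one component of size 6.
Total: 3 components.

3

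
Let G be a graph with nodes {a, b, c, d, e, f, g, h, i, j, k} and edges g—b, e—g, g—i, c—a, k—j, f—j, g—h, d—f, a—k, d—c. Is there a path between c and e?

No

The component containing c is {a, c, d, f, j, k}, and e is not in it.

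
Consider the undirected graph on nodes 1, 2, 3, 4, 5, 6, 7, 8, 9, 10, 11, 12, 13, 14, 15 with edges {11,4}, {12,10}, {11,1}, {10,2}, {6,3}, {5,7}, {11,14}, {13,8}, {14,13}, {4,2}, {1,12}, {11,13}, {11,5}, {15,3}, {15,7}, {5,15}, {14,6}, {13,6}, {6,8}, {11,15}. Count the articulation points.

1

Removing 11 increases the component count from 2 to 3, so 11 is a cut vertex.
By contrast removing 8 leaves 2 components; it is not a cut vertex. No other vertex is a cut vertex either.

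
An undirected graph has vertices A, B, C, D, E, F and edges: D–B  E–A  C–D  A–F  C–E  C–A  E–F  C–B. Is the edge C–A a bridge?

No

After removing C–A, the path C-E-A still connects them, so the edge is not a bridge.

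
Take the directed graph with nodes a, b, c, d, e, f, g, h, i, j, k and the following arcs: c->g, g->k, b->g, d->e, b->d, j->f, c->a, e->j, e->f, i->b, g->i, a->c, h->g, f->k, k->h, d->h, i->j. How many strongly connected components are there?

{b, d, e, f, g, h, i, j, k} are all mutually reachable — one SCC of size 9.
{a, c} are all mutually reachable — one SCC of size 2.
That gives 2 strongly connected components.

2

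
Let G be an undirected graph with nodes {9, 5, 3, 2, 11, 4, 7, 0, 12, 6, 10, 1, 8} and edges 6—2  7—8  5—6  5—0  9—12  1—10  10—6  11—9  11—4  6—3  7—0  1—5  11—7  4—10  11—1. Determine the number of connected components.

Starting from 0 we can reach 0, 1, 2, 3, 4, 5, 6, 7, 8, 9, 10, 11, 12. That is one component of size 13.
Total: 1 component.

1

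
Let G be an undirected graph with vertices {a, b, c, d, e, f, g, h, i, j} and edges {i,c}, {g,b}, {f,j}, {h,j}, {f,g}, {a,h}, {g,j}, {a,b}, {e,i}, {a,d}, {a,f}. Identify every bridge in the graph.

a-d, c-i, e-i

The edges on the cycle a-f-g-b-a are not bridges since each lies on that cycle.
But removing i–c disconnects i from c; removing d–a disconnects d from a; removing i–e disconnects i from e — these are bridges.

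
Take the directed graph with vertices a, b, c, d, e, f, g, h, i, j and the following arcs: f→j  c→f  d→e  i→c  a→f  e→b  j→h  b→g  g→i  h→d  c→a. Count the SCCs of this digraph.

{a, b, c, d, e, f, g, h, i, j} are all mutually reachable — one SCC of size 10.
That gives 1 strongly connected component.

1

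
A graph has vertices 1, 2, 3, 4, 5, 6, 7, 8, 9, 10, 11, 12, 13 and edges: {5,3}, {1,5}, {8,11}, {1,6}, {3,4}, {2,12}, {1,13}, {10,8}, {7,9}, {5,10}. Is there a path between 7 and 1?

No

The component containing 7 is {7, 9}, and 1 is not in it.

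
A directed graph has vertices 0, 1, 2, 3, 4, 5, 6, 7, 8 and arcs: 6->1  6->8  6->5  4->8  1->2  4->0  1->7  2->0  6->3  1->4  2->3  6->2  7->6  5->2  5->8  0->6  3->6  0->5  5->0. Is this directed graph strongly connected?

There is no directed path from 8 to 7, so the graph is not strongly connected.

No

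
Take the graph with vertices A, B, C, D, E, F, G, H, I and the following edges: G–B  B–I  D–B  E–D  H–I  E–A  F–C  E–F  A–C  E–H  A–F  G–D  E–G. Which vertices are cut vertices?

Removing E increases the component count from 1 to 2, so E is a cut vertex.
By contrast removing D leaves 1 component; it is not a cut vertex. No other vertex is a cut vertex either.

E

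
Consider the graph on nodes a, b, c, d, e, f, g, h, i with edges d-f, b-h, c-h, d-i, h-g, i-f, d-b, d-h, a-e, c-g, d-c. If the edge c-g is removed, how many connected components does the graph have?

c and g are still connected via c-h-g, so the component count stays at 2.

2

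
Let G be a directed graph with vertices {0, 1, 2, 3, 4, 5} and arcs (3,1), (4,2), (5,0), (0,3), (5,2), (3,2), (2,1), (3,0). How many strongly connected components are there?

{0, 3} are all mutually reachable — one SCC of size 2.
{5} is an SCC by itself.
{1} is an SCC by itself.
{4} is an SCC by itself.
{2} is an SCC by itself.
That gives 5 strongly connected components.

5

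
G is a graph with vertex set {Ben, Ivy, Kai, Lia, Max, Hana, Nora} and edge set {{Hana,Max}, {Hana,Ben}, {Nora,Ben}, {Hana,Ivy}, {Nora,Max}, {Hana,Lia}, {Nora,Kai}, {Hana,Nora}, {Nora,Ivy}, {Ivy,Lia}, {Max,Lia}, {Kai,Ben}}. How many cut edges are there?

0

The edges on the cycle Nora-Kai-Ben-Nora are not bridges since each lies on that cycle.
Every edge lies on some cycle, so there are no bridges.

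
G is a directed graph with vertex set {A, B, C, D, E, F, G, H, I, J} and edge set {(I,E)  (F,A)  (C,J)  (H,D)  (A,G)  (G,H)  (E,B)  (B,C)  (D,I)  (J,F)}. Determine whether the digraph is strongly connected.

Yes

From F we can reach every vertex (A, B, C, D, E, F, G, H, I, J), and every vertex can reach F (A, B, C, D, E, F, G, H, I, J). So the whole graph is one strongly connected component.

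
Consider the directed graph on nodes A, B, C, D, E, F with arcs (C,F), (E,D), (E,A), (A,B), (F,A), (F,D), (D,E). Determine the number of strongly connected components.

5

{D, E} are all mutually reachable — one SCC of size 2.
{A} is an SCC by itself.
{C} is an SCC by itself.
{B} is an SCC by itself.
{F} is an SCC by itself.
That gives 5 strongly connected components.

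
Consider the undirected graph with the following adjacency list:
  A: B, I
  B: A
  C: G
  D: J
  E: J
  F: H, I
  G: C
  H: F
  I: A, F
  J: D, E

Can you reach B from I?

From I we can reach A, B, F, H, I, which includes B.

Yes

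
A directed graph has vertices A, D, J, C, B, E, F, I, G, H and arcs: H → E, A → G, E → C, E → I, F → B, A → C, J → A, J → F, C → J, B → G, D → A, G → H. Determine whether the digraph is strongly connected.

There is no directed path from G to D, so the graph is not strongly connected.

No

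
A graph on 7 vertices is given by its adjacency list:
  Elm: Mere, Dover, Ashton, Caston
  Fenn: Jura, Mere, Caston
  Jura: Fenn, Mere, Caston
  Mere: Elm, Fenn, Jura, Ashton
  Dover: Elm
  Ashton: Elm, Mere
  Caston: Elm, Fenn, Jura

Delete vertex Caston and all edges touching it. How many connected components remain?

1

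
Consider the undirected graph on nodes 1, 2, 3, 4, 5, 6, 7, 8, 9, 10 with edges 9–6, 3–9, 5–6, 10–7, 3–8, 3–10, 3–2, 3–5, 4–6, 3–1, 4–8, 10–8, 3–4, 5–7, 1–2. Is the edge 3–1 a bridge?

No

After removing 3–1, the path 3-2-1 still connects them, so the edge is not a bridge.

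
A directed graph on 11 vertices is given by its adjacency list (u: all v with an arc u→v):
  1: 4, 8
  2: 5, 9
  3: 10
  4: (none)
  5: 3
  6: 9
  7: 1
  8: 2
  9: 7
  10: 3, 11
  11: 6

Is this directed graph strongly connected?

No

There is no directed path from 4 to 7, so the graph is not strongly connected.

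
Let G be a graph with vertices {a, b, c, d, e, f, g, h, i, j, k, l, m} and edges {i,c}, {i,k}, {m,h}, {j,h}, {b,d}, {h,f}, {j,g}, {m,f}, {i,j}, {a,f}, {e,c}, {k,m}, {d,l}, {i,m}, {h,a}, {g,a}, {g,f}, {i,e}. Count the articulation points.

2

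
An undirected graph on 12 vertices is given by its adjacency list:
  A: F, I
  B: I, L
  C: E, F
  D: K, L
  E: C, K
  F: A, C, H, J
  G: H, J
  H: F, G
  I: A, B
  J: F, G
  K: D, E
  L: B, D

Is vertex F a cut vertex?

Deleting F raises the number of components from 1 to 2, so F is a cut vertex.

Yes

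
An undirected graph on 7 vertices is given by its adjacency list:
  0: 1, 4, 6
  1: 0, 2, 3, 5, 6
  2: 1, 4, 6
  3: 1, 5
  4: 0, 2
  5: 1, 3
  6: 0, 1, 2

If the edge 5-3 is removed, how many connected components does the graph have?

1

5 and 3 are still connected via 5-1-3, so the component count stays at 1.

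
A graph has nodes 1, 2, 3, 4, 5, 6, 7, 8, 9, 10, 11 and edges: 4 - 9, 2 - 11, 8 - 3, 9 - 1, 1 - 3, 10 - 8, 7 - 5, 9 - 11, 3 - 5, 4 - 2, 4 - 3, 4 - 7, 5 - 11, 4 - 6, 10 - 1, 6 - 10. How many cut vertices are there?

Removing 10, for instance, still leaves 1 component. No single vertex removal increases the component count — the graph has no articulation points.

0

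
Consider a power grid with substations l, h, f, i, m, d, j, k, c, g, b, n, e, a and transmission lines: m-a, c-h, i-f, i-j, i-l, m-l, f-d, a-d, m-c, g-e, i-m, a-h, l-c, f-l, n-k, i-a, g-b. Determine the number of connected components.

3

Starting from k we can reach k, n. That is one component of size 2.
Starting from b we can reach b, e, g. That is one component of size 3.
Starting from a we can reach a, c, d, f, h, i, j, l, m. That is one component of size 9.
Total: 3 components.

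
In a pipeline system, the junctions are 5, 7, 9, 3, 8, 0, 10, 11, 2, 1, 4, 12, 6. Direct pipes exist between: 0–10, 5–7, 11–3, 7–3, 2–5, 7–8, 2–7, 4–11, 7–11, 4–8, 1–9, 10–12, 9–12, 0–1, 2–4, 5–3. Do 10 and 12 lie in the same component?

From 10 we can reach 0, 1, 9, 10, 12, which includes 12.

Yes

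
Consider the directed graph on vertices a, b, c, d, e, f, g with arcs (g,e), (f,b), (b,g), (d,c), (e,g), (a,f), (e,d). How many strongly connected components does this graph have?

{e, g} are all mutually reachable — one SCC of size 2.
{b} is an SCC by itself.
{c} is an SCC by itself.
{d} is an SCC by itself.
{f} is an SCC by itself.
(and 1 more singleton SCC)
That gives 6 strongly connected components.

6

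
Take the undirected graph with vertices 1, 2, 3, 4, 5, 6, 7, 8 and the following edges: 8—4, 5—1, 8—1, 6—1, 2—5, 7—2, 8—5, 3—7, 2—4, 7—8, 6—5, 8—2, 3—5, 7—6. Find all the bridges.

none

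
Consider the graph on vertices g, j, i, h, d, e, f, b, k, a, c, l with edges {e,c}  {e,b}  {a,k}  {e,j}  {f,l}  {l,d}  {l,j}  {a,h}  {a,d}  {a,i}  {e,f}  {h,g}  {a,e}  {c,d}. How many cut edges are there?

The edges on the cycle a-e-c-d-a are not bridges since each lies on that cycle.
But removing g - h disconnects g from h; removing e - b disconnects e from b; removing a - h disconnects a from h; removing a - k disconnects a from k — these are bridges.
In total 5 edges are bridges.

5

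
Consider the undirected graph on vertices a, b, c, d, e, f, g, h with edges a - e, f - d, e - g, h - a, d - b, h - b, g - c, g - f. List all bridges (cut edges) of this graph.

c-g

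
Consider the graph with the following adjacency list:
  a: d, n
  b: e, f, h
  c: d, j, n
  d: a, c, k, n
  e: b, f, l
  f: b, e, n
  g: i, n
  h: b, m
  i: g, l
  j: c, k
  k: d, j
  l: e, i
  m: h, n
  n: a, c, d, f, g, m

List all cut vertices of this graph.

Removing n increases the component count from 1 to 2, so n is a cut vertex.
By contrast removing g leaves 1 component; it is not a cut vertex. No other vertex is a cut vertex either.

n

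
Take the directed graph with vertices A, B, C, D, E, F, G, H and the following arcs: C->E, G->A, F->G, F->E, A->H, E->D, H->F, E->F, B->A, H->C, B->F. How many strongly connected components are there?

{A, C, E, F, G, H} are all mutually reachable — one SCC of size 6.
{B} is an SCC by itself.
{D} is an SCC by itself.
That gives 3 strongly connected components.

3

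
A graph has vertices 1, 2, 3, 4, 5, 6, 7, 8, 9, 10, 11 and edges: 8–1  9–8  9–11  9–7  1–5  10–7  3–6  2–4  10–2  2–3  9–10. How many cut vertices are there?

6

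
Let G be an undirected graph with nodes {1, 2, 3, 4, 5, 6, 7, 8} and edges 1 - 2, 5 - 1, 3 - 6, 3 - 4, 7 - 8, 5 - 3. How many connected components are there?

Starting from 7 we can reach 7, 8. That is one component of size 2.
Starting from 1 we can reach 1, 2, 3, 4, 5, 6. That is one component of size 6.
Total: 2 components.

2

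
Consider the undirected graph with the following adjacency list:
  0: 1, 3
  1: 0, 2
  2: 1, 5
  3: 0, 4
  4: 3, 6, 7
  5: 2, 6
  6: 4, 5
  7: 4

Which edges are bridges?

The edges on the cycle 6-5-2-1-0-3-4-6 are not bridges since each lies on that cycle.
But removing 4-7 disconnects 4 from 7 — this is a bridge.

4-7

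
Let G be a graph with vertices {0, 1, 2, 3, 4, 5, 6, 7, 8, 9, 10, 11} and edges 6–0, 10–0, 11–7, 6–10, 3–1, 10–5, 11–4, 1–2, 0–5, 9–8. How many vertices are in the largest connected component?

4

Starting from 8 we can reach 8, 9. That is one component of size 2.
Starting from 4 we can reach 4, 7, 11. That is one component of size 3.
Starting from 1 we can reach 1, 2, 3. That is one component of size 3.
Starting from 0 we can reach 0, 5, 6, 10. That is one component of size 4.
The largest has 4 vertices.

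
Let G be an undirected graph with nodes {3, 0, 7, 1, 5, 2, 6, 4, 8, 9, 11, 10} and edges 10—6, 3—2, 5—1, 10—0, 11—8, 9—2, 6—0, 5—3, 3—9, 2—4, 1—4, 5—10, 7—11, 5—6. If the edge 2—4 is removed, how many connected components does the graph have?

2

2 and 4 are still connected via 2-3-5-1-4, so the component count stays at 2.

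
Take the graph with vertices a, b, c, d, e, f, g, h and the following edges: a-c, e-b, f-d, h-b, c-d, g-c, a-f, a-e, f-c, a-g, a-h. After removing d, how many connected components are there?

1

With d gone, the remaining components are: {a, b, c, e, f, g, h}.
That is 1 component.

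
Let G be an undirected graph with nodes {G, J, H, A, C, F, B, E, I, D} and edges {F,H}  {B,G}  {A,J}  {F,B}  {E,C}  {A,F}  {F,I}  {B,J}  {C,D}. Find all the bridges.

The edges on the cycle A-F-B-J-A are not bridges since each lies on that cycle.
But removing F - I disconnects F from I; removing B - G disconnects B from G; removing C - D disconnects C from D; removing C - E disconnects C from E — these are bridges.
In total 5 edges are bridges.

B-G, C-D, C-E, F-H, F-I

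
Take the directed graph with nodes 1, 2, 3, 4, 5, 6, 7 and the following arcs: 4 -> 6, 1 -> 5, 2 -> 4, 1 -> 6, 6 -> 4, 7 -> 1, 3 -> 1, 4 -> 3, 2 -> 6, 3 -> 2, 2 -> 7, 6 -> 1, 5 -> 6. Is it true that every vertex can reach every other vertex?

From 5 we can reach every vertex (1, 2, 3, 4, 5, 6, 7), and every vertex can reach 5 (1, 2, 3, 4, 5, 6, 7). So the whole graph is one strongly connected component.

Yes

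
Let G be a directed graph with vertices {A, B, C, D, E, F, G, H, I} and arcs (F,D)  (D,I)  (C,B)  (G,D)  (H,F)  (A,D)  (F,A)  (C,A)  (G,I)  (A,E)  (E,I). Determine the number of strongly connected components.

{A} is an SCC by itself.
{G} is an SCC by itself.
{D} is an SCC by itself.
{E} is an SCC by itself.
{B} is an SCC by itself.
(and 4 more singleton SCCs)
That gives 9 strongly connected components.

9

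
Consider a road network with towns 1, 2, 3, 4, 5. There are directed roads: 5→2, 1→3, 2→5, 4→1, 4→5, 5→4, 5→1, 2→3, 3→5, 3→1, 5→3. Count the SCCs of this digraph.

1

{1, 2, 3, 4, 5} are all mutually reachable — one SCC of size 5.
That gives 1 strongly connected component.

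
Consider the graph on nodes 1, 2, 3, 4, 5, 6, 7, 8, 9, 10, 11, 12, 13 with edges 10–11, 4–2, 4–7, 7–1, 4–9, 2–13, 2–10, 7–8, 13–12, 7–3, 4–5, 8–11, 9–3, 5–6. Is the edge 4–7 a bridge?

No

After removing 4–7, the path 4-9-3-7 still connects them, so the edge is not a bridge.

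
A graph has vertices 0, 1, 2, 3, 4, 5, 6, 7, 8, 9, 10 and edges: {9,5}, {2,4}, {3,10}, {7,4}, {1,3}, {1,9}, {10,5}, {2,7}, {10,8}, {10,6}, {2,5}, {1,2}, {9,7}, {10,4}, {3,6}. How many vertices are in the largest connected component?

10

0 is isolated — a component by itself.
Starting from 1 we can reach 1, 2, 3, 4, 5, 6, 7, 8, 9, 10. That is one component of size 10.
The largest has 10 vertices.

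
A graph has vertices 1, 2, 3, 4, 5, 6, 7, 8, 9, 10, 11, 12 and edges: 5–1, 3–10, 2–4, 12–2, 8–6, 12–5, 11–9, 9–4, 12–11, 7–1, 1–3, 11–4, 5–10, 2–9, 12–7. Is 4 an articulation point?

Deleting 4 leaves 2 components (was 2), so 4 is not a cut vertex.

No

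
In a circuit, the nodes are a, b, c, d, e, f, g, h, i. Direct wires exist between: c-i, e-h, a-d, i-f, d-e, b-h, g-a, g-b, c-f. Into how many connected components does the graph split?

2

Starting from c we can reach c, f, i. That is one component of size 3.
Starting from a we can reach a, b, d, e, g, h. That is one component of size 6.
Total: 2 components.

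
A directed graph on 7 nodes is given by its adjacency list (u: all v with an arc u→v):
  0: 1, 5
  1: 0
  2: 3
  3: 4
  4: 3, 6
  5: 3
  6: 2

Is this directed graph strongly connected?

There is no directed path from 4 to 0, so the graph is not strongly connected.

No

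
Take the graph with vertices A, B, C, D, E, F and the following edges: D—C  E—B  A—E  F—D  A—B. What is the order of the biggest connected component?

3

Starting from C we can reach C, D, F. That is one component of size 3.
Starting from A we can reach A, B, E. That is one component of size 3.
The largest has 3 vertices.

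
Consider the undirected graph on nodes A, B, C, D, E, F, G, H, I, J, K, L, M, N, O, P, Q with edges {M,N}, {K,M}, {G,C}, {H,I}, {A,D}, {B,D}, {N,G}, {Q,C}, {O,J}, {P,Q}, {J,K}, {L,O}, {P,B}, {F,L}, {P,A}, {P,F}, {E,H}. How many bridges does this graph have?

2

The edges on the cycle P-B-D-A-P are not bridges since each lies on that cycle.
But removing E–H disconnects E from H; removing I–H disconnects I from H — these are bridges.
That makes 2 bridges.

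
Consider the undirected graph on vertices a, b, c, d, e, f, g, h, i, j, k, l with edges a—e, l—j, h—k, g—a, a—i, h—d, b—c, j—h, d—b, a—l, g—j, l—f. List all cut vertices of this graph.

a, b, d, h, j, l

Removing a increases the component count from 1 to 3, so a is a cut vertex.
Removing b increases the component count from 1 to 2, so b is a cut vertex.
Removing d increases the component count from 1 to 2, so d is a cut vertex.
Likewise h, j, l are cut vertices.
By contrast removing c leaves 1 component; it is not a cut vertex. No other vertex is a cut vertex either.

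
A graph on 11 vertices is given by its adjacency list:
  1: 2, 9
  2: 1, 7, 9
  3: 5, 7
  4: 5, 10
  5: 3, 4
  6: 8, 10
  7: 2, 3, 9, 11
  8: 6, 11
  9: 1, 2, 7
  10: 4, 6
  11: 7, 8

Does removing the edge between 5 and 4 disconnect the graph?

No

After removing 5-4, the path 5-3-7-11-8-6-10-4 still connects them, so the edge is not a bridge.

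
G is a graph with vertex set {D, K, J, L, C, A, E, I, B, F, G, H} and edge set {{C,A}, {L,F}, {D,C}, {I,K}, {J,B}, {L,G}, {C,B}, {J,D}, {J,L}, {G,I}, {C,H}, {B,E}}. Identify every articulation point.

Removing B increases the component count from 1 to 2, so B is a cut vertex.
Removing C increases the component count from 1 to 3, so C is a cut vertex.
Removing G increases the component count from 1 to 2, so G is a cut vertex.
Likewise I, J, L are cut vertices.
By contrast removing F leaves 1 component; it is not a cut vertex. No other vertex is a cut vertex either.

B, C, G, I, J, L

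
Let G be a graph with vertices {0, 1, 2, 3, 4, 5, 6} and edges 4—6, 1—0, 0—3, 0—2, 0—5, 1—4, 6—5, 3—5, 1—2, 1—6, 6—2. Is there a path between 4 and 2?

From 4 we can reach 0, 1, 2, 3, 4, 5, 6, which includes 2.

Yes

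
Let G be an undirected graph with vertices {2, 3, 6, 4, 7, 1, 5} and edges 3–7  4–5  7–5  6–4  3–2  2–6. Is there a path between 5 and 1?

No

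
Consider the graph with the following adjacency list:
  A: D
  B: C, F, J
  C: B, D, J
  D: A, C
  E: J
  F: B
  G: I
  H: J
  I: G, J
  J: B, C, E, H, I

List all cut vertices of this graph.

B, C, D, I, J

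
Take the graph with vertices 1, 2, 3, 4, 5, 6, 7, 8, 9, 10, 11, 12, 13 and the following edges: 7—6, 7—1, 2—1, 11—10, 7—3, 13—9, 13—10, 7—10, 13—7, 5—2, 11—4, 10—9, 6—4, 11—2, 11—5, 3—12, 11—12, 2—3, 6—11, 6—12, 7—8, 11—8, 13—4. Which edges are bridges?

none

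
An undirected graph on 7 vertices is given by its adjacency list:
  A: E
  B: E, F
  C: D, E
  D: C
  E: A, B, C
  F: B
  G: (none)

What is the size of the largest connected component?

G is isolated — a component by itself.
Starting from A we can reach A, B, C, D, E, F. That is one component of size 6.
The largest has 6 vertices.

6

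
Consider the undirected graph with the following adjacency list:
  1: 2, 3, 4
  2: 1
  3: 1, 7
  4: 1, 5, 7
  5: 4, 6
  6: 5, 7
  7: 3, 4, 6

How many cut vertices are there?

1

Removing 1 increases the component count from 1 to 2, so 1 is a cut vertex.
By contrast removing 2 leaves 1 component; it is not a cut vertex. No other vertex is a cut vertex either.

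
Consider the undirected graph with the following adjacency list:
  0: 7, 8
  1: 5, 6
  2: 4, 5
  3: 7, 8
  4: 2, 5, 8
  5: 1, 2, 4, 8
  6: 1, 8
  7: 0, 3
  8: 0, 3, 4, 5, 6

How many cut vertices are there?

1

Removing 8 increases the component count from 1 to 2, so 8 is a cut vertex.
By contrast removing 3 leaves 1 component; it is not a cut vertex. No other vertex is a cut vertex either.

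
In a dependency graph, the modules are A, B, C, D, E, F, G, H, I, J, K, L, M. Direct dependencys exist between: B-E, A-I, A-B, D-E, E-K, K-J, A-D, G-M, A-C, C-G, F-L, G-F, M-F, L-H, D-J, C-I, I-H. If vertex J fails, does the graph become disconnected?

Deleting J leaves 1 component (was 1) (its neighbors D, K remain connected to each other), so J is not a cut vertex.

No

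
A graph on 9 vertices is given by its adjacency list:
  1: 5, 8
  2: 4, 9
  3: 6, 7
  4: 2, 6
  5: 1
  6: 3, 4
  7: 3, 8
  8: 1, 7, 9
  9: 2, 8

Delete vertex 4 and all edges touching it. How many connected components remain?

1

With 4 gone, the remaining components are: {1, 2, 3, 5, 6, 7, 8, 9}.
That is 1 component.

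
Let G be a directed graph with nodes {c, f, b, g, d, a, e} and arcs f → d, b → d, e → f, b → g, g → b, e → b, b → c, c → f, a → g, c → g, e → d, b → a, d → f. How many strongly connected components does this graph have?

{a, b, c, g} are all mutually reachable — one SCC of size 4.
{d, f} are all mutually reachable — one SCC of size 2.
{e} is an SCC by itself.
That gives 3 strongly connected components.

3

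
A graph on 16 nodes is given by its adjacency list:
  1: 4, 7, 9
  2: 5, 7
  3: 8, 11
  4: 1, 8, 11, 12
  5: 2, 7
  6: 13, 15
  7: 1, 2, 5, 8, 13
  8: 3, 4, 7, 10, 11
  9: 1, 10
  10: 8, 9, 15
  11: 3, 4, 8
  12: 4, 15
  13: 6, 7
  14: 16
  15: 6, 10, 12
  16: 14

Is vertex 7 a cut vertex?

Yes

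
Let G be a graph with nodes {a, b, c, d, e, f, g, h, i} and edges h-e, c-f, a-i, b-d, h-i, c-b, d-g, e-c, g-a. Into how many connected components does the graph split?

1

Starting from a we can reach a, b, c, d, e, f, g, h, i. That is one component of size 9.
Total: 1 component.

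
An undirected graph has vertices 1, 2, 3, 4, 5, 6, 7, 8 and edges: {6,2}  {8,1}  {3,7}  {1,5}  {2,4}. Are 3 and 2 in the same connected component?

The component containing 3 is {3, 7}, and 2 is not in it.

No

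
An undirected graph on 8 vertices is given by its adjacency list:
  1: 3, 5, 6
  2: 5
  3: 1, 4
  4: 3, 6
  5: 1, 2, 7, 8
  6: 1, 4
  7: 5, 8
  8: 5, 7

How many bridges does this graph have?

The edges on the cycle 5-7-8-5 are not bridges since each lies on that cycle.
But removing 1-5 disconnects 1 from 5; removing 5-2 disconnects 5 from 2 — these are bridges.
That makes 2 bridges.

2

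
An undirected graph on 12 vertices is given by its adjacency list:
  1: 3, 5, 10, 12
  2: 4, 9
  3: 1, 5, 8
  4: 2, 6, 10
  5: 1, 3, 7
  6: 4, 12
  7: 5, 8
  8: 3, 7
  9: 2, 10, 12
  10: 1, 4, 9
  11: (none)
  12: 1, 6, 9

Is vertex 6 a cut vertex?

Deleting 6 leaves 2 components (was 2), so 6 is not a cut vertex.

No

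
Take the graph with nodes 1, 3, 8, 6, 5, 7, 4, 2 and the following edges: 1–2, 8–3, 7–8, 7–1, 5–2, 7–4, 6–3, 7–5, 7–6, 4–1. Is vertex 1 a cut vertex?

Deleting 1 leaves 1 component (was 1) (its neighbors 2, 4, 7 remain connected to each other), so 1 is not a cut vertex.

No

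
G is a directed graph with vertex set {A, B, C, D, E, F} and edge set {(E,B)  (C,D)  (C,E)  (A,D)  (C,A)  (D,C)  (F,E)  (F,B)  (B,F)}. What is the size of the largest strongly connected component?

3

{A, C, D} are all mutually reachable — one SCC of size 3.
{B, E, F} are all mutually reachable — one SCC of size 3.
The largest has 3 vertices.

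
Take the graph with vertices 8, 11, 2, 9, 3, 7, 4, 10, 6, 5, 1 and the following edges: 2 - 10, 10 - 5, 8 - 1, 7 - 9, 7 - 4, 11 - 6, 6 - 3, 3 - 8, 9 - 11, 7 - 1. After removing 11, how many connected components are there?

2

With 11 gone, the remaining components are: {2, 5, 10}; {1, 3, 4, 6, 7, 8, 9}.
That is 2 components.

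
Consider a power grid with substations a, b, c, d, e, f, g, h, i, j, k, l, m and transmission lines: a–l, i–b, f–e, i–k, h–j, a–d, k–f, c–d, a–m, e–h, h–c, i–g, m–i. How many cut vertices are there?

Removing a increases the component count from 1 to 2, so a is a cut vertex.
Removing h increases the component count from 1 to 2, so h is a cut vertex.
Removing i increases the component count from 1 to 3, so i is a cut vertex.
By contrast removing j leaves 1 component; it is not a cut vertex. No other vertex is a cut vertex either.

3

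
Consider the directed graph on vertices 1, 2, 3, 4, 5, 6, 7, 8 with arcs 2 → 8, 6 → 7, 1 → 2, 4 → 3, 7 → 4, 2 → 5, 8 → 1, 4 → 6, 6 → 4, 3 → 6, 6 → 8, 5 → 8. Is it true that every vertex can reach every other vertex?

There is no directed path from 1 to 6, so the graph is not strongly connected.

No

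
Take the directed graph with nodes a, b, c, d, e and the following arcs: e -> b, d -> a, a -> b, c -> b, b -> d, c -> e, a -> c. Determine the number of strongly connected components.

1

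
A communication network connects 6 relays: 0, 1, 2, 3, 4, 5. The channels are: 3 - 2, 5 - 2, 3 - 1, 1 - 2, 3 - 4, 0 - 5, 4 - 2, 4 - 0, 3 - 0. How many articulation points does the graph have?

Removing 2, for instance, still leaves 1 component. No single vertex removal increases the component count — the graph has no articulation points.

0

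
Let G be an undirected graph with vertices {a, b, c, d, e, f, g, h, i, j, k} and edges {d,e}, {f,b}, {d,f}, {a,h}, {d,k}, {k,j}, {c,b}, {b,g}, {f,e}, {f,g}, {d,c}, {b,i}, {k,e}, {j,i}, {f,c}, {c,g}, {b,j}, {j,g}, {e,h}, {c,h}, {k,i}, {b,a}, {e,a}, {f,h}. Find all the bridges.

none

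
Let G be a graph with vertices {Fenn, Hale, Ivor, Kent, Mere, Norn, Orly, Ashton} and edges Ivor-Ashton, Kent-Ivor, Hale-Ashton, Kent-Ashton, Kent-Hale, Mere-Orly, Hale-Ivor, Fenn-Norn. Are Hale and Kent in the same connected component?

Yes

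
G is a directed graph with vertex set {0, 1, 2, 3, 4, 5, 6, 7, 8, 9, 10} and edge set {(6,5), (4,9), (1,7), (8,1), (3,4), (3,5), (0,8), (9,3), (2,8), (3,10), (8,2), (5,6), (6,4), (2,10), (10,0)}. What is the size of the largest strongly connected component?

5

{3, 4, 5, 6, 9} are all mutually reachable — one SCC of size 5.
{0, 2, 8, 10} are all mutually reachable — one SCC of size 4.
{7} is an SCC by itself.
{1} is an SCC by itself.
The largest has 5 vertices.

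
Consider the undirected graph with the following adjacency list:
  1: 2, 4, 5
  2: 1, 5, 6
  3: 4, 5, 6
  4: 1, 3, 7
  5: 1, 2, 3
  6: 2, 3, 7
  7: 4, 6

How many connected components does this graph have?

Starting from 1 we can reach 1, 2, 3, 4, 5, 6, 7. That is one component of size 7.
Total: 1 component.

1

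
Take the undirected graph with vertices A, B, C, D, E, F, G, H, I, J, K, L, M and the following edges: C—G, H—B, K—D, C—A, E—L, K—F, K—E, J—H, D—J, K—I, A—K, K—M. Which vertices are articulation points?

A, C, D, E, H, J, K

Removing A increases the component count from 1 to 2, so A is a cut vertex.
Removing C increases the component count from 1 to 2, so C is a cut vertex.
Removing D increases the component count from 1 to 2, so D is a cut vertex.
Likewise E, H, J, K are cut vertices.
By contrast removing M leaves 1 component; it is not a cut vertex. No other vertex is a cut vertex either.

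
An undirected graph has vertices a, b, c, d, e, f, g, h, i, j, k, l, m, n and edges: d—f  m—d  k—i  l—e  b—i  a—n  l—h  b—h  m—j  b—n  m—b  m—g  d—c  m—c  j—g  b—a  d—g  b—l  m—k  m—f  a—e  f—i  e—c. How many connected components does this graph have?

Starting from a we can reach a, b, c, d, e, f, g, h, i, j, k, l, m, n. That is one component of size 14.
Total: 1 component.

1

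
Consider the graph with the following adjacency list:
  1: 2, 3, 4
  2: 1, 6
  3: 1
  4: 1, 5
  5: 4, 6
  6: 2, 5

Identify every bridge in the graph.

1-3

The edges on the cycle 6-2-1-4-5-6 are not bridges since each lies on that cycle.
But removing 1-3 disconnects 1 from 3 — this is a bridge.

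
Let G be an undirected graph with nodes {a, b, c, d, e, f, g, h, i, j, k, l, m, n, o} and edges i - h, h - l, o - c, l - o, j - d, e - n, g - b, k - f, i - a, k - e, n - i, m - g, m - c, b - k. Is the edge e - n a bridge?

No

After removing e - n, the path e-k-b-g-m-c-o-l-h-i-n still connects them, so the edge is not a bridge.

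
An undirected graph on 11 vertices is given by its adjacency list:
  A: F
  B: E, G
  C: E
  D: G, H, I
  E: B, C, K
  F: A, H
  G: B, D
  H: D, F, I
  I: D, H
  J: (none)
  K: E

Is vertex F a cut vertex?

Yes

Deleting F raises the number of components from 2 to 3, so F is a cut vertex.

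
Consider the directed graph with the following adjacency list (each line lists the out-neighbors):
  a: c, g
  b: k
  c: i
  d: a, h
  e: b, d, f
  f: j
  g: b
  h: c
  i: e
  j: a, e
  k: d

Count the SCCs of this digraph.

{a, b, c, d, e, f, g, h, i, j, k} are all mutually reachable — one SCC of size 11.
That gives 1 strongly connected component.

1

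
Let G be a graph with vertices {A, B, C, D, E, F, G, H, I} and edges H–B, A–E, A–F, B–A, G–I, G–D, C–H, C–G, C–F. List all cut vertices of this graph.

Removing A increases the component count from 1 to 2, so A is a cut vertex.
Removing C increases the component count from 1 to 2, so C is a cut vertex.
Removing G increases the component count from 1 to 3, so G is a cut vertex.
By contrast removing I leaves 1 component; it is not a cut vertex. No other vertex is a cut vertex either.

A, C, G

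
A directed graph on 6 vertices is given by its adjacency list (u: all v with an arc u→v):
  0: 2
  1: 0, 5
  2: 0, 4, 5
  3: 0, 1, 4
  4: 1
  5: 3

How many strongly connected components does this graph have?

{0, 1, 2, 3, 4, 5} are all mutually reachable — one SCC of size 6.
That gives 1 strongly connected component.

1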